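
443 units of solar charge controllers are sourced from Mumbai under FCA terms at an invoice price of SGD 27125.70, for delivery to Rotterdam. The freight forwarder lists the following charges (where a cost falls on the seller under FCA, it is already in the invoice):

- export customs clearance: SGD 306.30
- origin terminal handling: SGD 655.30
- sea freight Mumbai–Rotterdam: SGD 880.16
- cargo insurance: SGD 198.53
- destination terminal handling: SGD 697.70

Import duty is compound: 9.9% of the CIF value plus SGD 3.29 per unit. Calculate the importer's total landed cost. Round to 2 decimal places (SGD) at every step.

FCA: the seller delivers export-cleared goods to the carrier; the buyer bears costs from that point.
Already in the invoice (seller's account under FCA): export clearance — exclude.
CIF value = FCA price + origin terminal + freight + insurance = 27125.70 + 655.30 + 880.16 + 198.53 = 28859.69
Ad valorem component: 28859.69 × 9.9% = 2857.11
Specific component: 443 × 3.29 = 1457.47
Import duty = 2857.11 + 1457.47 = 4314.58
Buyer bears: origin terminal 655.30 + freight 880.16 + insurance 198.53 + destination terminal 697.70 + duty 4314.58 = 6746.27
Landed cost = invoice 27125.70 + 6746.27 = 33871.97

Total landed cost: SGD 33871.97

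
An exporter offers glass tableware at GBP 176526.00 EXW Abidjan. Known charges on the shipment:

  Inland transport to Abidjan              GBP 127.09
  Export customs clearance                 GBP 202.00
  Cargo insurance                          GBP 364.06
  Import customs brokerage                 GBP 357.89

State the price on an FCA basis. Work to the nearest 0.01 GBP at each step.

FCA price: GBP 176855.09

Not relevant to the conversion: brokerage, insurance — on the buyer under both terms; not part of either seller's price.
From EXW to FCA, the seller additionally bears: inland to port, export clearance.
FCA price = 176526.00 + 127.09 + 202.00 = 176855.09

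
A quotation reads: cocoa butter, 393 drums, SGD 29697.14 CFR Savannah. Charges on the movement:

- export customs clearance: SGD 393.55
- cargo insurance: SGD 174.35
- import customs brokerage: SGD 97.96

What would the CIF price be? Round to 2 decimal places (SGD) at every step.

CIF price: SGD 29871.49

Not relevant to the conversion: export clearance — on the seller under both CFR and CIF; already in the CFR price and stays in the CIF price. brokerage — on the buyer under both terms; not part of either seller's price.
From CFR to CIF, the seller additionally bears: insurance.
CIF price = 29697.14 + 174.35 = 29871.49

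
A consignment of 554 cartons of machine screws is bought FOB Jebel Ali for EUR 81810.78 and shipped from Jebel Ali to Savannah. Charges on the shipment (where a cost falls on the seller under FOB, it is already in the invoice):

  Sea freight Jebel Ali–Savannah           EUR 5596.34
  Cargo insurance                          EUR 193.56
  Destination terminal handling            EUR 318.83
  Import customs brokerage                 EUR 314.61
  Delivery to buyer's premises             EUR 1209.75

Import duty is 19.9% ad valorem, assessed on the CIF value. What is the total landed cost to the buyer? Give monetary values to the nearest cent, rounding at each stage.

Total landed cost: EUR 106876.41

FOB: the seller bears costs until goods are on board at the origin port; the buyer bears freight, insurance and all costs thereafter.
CIF value = FOB price + freight + insurance = 81810.78 + 5596.34 + 193.56 = 87600.68
Import duty = 87600.68 × 19.9% = 17432.54
Buyer bears: freight 5596.34 + insurance 193.56 + destination terminal 318.83 + brokerage 314.61 + delivery 1209.75 + duty 17432.54 = 25065.63
Landed cost = invoice 81810.78 + 25065.63 = 106876.41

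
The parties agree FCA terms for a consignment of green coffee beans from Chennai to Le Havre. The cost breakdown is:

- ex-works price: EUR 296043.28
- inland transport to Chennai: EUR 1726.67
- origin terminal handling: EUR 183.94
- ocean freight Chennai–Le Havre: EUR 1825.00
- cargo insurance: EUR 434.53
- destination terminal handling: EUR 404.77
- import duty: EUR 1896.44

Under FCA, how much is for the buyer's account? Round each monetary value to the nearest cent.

FCA: the seller delivers export-cleared goods to the carrier; the buyer bears costs from that point.
Seller's account: goods 296043.28 + inland to port 1726.67 = 297769.95
Buyer's account: origin terminal 183.94 + freight 1825.00 + insurance 434.53 + destination terminal 404.77 + duty 1896.44 = 4744.68

Buyer's account: EUR 4744.68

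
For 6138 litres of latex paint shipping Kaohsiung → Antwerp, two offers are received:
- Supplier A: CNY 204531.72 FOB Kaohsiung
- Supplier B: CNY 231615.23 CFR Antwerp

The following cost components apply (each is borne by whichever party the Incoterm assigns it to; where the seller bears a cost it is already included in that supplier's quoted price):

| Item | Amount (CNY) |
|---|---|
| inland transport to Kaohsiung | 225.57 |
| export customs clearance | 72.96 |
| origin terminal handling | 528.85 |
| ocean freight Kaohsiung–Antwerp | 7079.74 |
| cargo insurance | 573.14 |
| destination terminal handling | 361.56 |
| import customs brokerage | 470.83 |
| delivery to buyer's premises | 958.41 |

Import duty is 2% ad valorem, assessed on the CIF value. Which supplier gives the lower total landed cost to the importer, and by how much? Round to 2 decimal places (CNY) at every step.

Supplier A is cheaper by CNY 20403.85

Supplier A (FOB):
CIF value = FOB price + freight + insurance = 204531.72 + 7079.74 + 573.14 = 212184.60
Import duty = 212184.60 × 2% = 4243.69
Buyer bears (A): 7079.74 + 573.14 + 361.56 + 470.83 + 958.41 = 9443.68
Landed cost (A) = invoice 204531.72 + 9443.68 + duty 4243.69 = 218219.09
Supplier B (CFR):
CIF value = CFR price + insurance = 231615.23 + 573.14 = 232188.37
Import duty = 232188.37 × 2% = 4643.77
Buyer bears (B): 573.14 + 361.56 + 470.83 + 958.41 = 2363.94
Landed cost (B) = invoice 231615.23 + 2363.94 + duty 4643.77 = 238622.94
Difference = |218219.09 − 238622.94| = 20403.85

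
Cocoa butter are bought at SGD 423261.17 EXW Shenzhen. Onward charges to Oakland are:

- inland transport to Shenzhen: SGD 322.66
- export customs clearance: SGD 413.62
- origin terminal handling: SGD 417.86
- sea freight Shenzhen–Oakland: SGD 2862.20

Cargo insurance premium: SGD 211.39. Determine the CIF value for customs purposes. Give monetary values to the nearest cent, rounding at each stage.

CIF value: SGD 427488.90

CIF = EXW price + pre-shipment costs + freight + insurance
CIF = 423261.17 + 322.66 + 413.62 + 417.86 + 2862.20 + 211.39 = 427488.90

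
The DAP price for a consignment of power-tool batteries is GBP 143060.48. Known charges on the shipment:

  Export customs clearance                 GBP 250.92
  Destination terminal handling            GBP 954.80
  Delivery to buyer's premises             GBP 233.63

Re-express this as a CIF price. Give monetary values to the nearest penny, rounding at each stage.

CIF price: GBP 141872.05

Not relevant to the conversion: export clearance — on the seller under both DAP and CIF; already in the DAP price and stays in the CIF price.
From DAP to CIF, the seller no longer bears: destination terminal, delivery.
CIF price = 143060.48 − 954.80 − 233.63 = 141872.05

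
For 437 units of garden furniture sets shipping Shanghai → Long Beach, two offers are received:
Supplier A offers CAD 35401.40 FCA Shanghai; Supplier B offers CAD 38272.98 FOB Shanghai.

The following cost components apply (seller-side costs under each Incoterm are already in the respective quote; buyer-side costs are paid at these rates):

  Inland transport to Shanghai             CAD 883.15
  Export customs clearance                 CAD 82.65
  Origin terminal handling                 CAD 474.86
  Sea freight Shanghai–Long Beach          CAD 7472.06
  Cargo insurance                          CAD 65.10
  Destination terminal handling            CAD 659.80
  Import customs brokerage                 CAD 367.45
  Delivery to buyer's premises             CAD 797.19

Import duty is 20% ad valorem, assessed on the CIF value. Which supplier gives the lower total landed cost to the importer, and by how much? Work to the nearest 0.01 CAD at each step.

Supplier A is cheaper by CAD 2876.07

Supplier A (FCA):
CIF value = FCA price + origin terminal + freight + insurance = 35401.40 + 474.86 + 7472.06 + 65.10 = 43413.42
Import duty = 43413.42 × 20% = 8682.68
Buyer bears (A): 474.86 + 7472.06 + 65.10 + 659.80 + 367.45 + 797.19 = 9836.46
Landed cost (A) = invoice 35401.40 + 9836.46 + duty 8682.68 = 53920.54
Supplier B (FOB):
CIF value = FOB price + freight + insurance = 38272.98 + 7472.06 + 65.10 = 45810.14
Import duty = 45810.14 × 20% = 9162.03
Buyer bears (B): 7472.06 + 65.10 + 659.80 + 367.45 + 797.19 = 9361.60
Landed cost (B) = invoice 38272.98 + 9361.60 + duty 9162.03 = 56796.61
Difference = |53920.54 − 56796.61| = 2876.07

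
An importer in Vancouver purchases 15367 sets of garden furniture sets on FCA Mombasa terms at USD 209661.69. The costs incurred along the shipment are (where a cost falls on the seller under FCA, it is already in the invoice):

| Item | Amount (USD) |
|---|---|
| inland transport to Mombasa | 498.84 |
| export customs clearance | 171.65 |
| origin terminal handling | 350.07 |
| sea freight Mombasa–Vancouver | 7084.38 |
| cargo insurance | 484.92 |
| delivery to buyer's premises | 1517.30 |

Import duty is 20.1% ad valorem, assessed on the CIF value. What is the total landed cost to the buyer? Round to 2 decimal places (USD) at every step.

FCA: the seller delivers export-cleared goods to the carrier; the buyer bears costs from that point.
Already in the invoice (seller's account under FCA): inland to port, export clearance — exclude.
CIF value = FCA price + origin terminal + freight + insurance = 209661.69 + 350.07 + 7084.38 + 484.92 = 217581.06
Import duty = 217581.06 × 20.1% = 43733.79
Buyer bears: origin terminal 350.07 + freight 7084.38 + insurance 484.92 + delivery 1517.30 + duty 43733.79 = 53170.46
Landed cost = invoice 209661.69 + 53170.46 = 262832.15

Total landed cost: USD 262832.15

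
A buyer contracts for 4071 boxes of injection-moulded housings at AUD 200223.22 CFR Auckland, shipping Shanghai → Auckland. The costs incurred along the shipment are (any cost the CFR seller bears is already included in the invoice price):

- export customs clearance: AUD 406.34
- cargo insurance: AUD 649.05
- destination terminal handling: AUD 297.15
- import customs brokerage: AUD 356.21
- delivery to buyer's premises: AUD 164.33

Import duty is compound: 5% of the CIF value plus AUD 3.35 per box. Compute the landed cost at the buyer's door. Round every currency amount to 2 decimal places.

CFR: the seller pays costs through ocean freight to the destination port, but not insurance.
Already in the invoice (seller's account under CFR): export clearance — exclude.
CIF value = CFR price + insurance = 200223.22 + 649.05 = 200872.27
Ad valorem component: 200872.27 × 5% = 10043.61
Specific component: 4071 × 3.35 = 13637.85
Import duty = 10043.61 + 13637.85 = 23681.46
Buyer bears: insurance 649.05 + destination terminal 297.15 + brokerage 356.21 + delivery 164.33 + duty 23681.46 = 25148.20
Landed cost = invoice 200223.22 + 25148.20 = 225371.42

Total landed cost: AUD 225371.42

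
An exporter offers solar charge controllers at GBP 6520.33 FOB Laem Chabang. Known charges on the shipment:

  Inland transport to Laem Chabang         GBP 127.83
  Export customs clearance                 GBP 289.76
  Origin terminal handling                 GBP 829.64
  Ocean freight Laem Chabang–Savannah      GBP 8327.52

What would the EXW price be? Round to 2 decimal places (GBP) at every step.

EXW price: GBP 5273.10

Not relevant to the conversion: freight — on the buyer under both terms; not part of either seller's price.
From FOB to EXW, the seller no longer bears: inland to port, export clearance, origin terminal.
EXW price = 6520.33 − 127.83 − 289.76 − 829.64 = 5273.10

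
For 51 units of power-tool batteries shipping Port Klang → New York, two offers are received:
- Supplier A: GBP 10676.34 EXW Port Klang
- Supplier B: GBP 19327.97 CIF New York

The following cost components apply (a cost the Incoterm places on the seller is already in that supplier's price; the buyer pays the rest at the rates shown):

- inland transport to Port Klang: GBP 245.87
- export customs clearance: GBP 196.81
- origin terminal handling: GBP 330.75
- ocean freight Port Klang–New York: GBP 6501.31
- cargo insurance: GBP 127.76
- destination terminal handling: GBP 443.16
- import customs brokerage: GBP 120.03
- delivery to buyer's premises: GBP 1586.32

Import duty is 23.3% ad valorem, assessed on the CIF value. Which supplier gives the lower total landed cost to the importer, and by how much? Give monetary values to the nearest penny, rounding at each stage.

Supplier A (EXW):
CIF value = EXW price + inland to port + export clearance + origin terminal + freight + insurance = 10676.34 + 245.87 + 196.81 + 330.75 + 6501.31 + 127.76 = 18078.84
Import duty = 18078.84 × 23.3% = 4212.37
Buyer bears (A): 245.87 + 196.81 + 330.75 + 6501.31 + 127.76 + 443.16 + 120.03 + 1586.32 = 9552.01
Landed cost (A) = invoice 10676.34 + 9552.01 + duty 4212.37 = 24440.72
Supplier B (CIF):
The CIF price already equals the CIF value: 19327.97
Import duty = 19327.97 × 23.3% = 4503.42
Buyer bears (B): 443.16 + 120.03 + 1586.32 = 2149.51
Landed cost (B) = invoice 19327.97 + 2149.51 + duty 4503.42 = 25980.90
Difference = |24440.72 − 25980.90| = 1540.18

Supplier A is cheaper by GBP 1540.18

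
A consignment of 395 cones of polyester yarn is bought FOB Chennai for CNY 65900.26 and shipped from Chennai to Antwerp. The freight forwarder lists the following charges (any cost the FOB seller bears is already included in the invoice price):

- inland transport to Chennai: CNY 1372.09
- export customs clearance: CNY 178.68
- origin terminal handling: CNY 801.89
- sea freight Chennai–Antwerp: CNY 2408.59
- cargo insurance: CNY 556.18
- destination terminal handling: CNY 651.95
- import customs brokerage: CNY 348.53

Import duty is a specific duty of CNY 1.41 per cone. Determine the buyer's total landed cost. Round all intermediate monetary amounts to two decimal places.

FOB: the seller bears costs until goods are on board at the origin port; the buyer bears freight, insurance and all costs thereafter.
Already in the invoice (seller's account under FOB): inland to port, export clearance, origin terminal — exclude.
CIF value = FOB price + freight + insurance = 65900.26 + 2408.59 + 556.18 = 68865.03
Import duty = 395 × 1.41 = 556.95
Buyer bears: freight 2408.59 + insurance 556.18 + destination terminal 651.95 + brokerage 348.53 + duty 556.95 = 4522.20
Landed cost = invoice 65900.26 + 4522.20 = 70422.46

Total landed cost: CNY 70422.46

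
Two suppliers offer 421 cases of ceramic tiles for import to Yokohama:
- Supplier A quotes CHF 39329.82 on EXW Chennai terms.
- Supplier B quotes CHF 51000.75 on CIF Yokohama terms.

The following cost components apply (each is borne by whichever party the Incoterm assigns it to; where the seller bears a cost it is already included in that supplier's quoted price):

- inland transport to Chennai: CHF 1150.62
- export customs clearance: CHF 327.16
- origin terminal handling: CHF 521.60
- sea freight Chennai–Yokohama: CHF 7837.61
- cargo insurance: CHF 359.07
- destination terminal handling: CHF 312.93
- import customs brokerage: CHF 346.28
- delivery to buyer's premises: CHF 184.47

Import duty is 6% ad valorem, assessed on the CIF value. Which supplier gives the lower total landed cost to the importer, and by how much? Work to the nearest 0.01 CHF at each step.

Supplier A (EXW):
CIF value = EXW price + inland to port + export clearance + origin terminal + freight + insurance = 39329.82 + 1150.62 + 327.16 + 521.60 + 7837.61 + 359.07 = 49525.88
Import duty = 49525.88 × 6% = 2971.55
Buyer bears (A): 1150.62 + 327.16 + 521.60 + 7837.61 + 359.07 + 312.93 + 346.28 + 184.47 = 11039.74
Landed cost (A) = invoice 39329.82 + 11039.74 + duty 2971.55 = 53341.11
Supplier B (CIF):
The CIF price already equals the CIF value: 51000.75
Import duty = 51000.75 × 6% = 3060.05
Buyer bears (B): 312.93 + 346.28 + 184.47 = 843.68
Landed cost (B) = invoice 51000.75 + 843.68 + duty 3060.05 = 54904.48
Difference = |53341.11 − 54904.48| = 1563.37

Supplier A is cheaper by CHF 1563.37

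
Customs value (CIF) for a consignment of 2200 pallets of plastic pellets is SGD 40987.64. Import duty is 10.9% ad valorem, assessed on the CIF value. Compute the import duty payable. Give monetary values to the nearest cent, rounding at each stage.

Import duty = 40987.64 × 10.9% = 4467.65

Import duty: SGD 4467.65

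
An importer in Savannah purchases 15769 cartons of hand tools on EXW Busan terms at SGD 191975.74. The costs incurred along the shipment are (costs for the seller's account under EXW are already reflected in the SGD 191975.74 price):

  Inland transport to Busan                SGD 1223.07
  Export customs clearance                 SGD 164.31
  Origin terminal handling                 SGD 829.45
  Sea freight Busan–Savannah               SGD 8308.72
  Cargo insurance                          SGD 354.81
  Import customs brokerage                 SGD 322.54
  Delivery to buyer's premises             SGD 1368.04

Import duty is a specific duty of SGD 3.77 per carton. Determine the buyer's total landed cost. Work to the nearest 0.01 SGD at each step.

Total landed cost: SGD 263995.81

EXW: the seller makes goods available at their premises; the buyer bears all onward costs.
CIF value = EXW price + inland to port + export clearance + origin terminal + freight + insurance = 191975.74 + 1223.07 + 164.31 + 829.45 + 8308.72 + 354.81 = 202856.10
Import duty = 15769 × 3.77 = 59449.13
Buyer bears: inland to port 1223.07 + export clearance 164.31 + origin terminal 829.45 + freight 8308.72 + insurance 354.81 + brokerage 322.54 + delivery 1368.04 + duty 59449.13 = 72020.07
Landed cost = invoice 191975.74 + 72020.07 = 263995.81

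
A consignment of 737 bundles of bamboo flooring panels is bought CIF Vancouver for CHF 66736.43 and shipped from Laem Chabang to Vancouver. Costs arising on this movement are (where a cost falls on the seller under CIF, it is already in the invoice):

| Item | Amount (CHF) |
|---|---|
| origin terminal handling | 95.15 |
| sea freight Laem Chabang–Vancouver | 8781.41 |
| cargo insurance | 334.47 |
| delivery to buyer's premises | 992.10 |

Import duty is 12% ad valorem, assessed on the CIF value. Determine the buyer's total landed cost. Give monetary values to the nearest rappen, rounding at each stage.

CIF: the seller pays costs through ocean freight and marine insurance to the destination port.
Already in the invoice (seller's account under CIF): origin terminal, freight, insurance — exclude.
The CIF price already equals the CIF value: 66736.43
Import duty = 66736.43 × 12% = 8008.37
Buyer bears: delivery 992.10 + duty 8008.37 = 9000.47
Landed cost = invoice 66736.43 + 9000.47 = 75736.90

Total landed cost: CHF 75736.90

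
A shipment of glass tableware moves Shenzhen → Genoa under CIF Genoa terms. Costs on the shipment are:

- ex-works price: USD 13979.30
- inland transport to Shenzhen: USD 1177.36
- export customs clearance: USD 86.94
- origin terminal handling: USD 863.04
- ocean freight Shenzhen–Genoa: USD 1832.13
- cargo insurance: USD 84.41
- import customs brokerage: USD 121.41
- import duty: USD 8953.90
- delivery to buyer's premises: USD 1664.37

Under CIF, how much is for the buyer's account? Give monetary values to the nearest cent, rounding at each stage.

Buyer's account: USD 10739.68

CIF: the seller pays costs through ocean freight and marine insurance to the destination port.
Seller's account: goods 13979.30 + inland to port 1177.36 + export clearance 86.94 + origin terminal 863.04 + freight 1832.13 + insurance 84.41 = 18023.18
Buyer's account: brokerage 121.41 + duty 8953.90 + delivery 1664.37 = 10739.68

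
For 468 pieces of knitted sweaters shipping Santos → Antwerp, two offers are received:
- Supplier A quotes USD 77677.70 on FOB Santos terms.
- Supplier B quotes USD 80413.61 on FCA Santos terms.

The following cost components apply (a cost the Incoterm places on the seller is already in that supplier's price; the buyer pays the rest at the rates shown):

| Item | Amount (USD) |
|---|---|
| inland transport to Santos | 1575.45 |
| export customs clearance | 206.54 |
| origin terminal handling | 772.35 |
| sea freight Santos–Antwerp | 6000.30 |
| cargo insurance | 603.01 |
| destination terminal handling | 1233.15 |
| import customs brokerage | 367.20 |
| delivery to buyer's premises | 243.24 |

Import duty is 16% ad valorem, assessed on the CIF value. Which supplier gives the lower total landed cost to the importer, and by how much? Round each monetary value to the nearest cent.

Supplier A is cheaper by USD 4069.58

Supplier A (FOB):
CIF value = FOB price + freight + insurance = 77677.70 + 6000.30 + 603.01 = 84281.01
Import duty = 84281.01 × 16% = 13484.96
Buyer bears (A): 6000.30 + 603.01 + 1233.15 + 367.20 + 243.24 = 8446.90
Landed cost (A) = invoice 77677.70 + 8446.90 + duty 13484.96 = 99609.56
Supplier B (FCA):
CIF value = FCA price + origin terminal + freight + insurance = 80413.61 + 772.35 + 6000.30 + 603.01 = 87789.27
Import duty = 87789.27 × 16% = 14046.28
Buyer bears (B): 772.35 + 6000.30 + 603.01 + 1233.15 + 367.20 + 243.24 = 9219.25
Landed cost (B) = invoice 80413.61 + 9219.25 + duty 14046.28 = 103679.14
Difference = |99609.56 − 103679.14| = 4069.58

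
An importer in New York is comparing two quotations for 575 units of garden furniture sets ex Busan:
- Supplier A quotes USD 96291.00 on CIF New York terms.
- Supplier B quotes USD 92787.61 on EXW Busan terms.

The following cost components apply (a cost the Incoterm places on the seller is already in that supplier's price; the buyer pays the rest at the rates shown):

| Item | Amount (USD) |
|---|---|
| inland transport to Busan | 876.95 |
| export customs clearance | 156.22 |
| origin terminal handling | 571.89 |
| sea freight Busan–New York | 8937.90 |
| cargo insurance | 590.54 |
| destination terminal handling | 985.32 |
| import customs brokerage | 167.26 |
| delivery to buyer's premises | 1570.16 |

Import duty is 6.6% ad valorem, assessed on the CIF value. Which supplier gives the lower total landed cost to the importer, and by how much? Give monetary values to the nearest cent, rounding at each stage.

Supplier A (CIF):
The CIF price already equals the CIF value: 96291.00
Import duty = 96291.00 × 6.6% = 6355.21
Buyer bears (A): 985.32 + 167.26 + 1570.16 = 2722.74
Landed cost (A) = invoice 96291.00 + 2722.74 + duty 6355.21 = 105368.95
Supplier B (EXW):
CIF value = EXW price + inland to port + export clearance + origin terminal + freight + insurance = 92787.61 + 876.95 + 156.22 + 571.89 + 8937.90 + 590.54 = 103921.11
Import duty = 103921.11 × 6.6% = 6858.79
Buyer bears (B): 876.95 + 156.22 + 571.89 + 8937.90 + 590.54 + 985.32 + 167.26 + 1570.16 = 13856.24
Landed cost (B) = invoice 92787.61 + 13856.24 + duty 6858.79 = 113502.64
Difference = |105368.95 − 113502.64| = 8133.69

Supplier A is cheaper by USD 8133.69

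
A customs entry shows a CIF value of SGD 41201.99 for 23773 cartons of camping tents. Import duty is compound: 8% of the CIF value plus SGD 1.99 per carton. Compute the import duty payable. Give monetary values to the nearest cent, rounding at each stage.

Import duty: SGD 50604.43

Ad valorem component: 41201.99 × 8% = 3296.16
Specific component: 23773 × 1.99 = 47308.27
Import duty = 3296.16 + 47308.27 = 50604.43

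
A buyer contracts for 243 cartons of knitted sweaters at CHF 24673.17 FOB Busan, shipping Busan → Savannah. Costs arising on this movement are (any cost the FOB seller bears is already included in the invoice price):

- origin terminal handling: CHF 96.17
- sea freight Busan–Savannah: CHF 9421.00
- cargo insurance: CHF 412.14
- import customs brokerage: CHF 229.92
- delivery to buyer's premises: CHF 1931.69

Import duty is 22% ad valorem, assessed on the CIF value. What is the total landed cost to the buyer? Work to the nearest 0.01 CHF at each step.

Total landed cost: CHF 44259.31

FOB: the seller bears costs until goods are on board at the origin port; the buyer bears freight, insurance and all costs thereafter.
Already in the invoice (seller's account under FOB): origin terminal — exclude.
CIF value = FOB price + freight + insurance = 24673.17 + 9421.00 + 412.14 = 34506.31
Import duty = 34506.31 × 22% = 7591.39
Buyer bears: freight 9421.00 + insurance 412.14 + brokerage 229.92 + delivery 1931.69 + duty 7591.39 = 19586.14
Landed cost = invoice 24673.17 + 19586.14 = 44259.31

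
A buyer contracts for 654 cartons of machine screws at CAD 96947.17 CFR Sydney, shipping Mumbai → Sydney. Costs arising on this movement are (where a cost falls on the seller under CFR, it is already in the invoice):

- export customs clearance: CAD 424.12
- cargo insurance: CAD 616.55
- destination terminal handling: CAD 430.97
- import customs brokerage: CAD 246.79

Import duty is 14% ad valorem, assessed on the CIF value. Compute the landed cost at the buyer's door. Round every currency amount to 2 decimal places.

Total landed cost: CAD 111900.40

CFR: the seller pays costs through ocean freight to the destination port, but not insurance.
Already in the invoice (seller's account under CFR): export clearance — exclude.
CIF value = CFR price + insurance = 96947.17 + 616.55 = 97563.72
Import duty = 97563.72 × 14% = 13658.92
Buyer bears: insurance 616.55 + destination terminal 430.97 + brokerage 246.79 + duty 13658.92 = 14953.23
Landed cost = invoice 96947.17 + 14953.23 = 111900.40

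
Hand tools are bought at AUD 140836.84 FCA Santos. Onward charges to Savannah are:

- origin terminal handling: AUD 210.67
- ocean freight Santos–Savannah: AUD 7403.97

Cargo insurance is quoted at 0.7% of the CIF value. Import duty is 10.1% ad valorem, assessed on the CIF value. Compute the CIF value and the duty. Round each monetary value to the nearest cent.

Let C be the CIF value. C = FCA price + pre-shipment costs + freight + 0.7% × C
C − 0.7% × C = 140836.84 + 210.67 + 7403.97
0.993 × C = 148451.48
C = 148451.48 / 0.993 = 149497.97
Insurance premium = 0.7% × 149497.97 = 1046.49
Import duty = 149497.97 × 10.1% = 15099.29

CIF value: AUD 149497.97; import duty: AUD 15099.29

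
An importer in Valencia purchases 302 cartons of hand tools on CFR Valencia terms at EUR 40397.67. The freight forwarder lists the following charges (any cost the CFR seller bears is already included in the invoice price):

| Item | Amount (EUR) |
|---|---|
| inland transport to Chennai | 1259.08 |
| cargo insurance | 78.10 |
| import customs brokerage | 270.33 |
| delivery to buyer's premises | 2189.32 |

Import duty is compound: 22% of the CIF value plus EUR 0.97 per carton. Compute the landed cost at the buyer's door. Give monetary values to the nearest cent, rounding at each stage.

Total landed cost: EUR 52133.03

CFR: the seller pays costs through ocean freight to the destination port, but not insurance.
Already in the invoice (seller's account under CFR): inland to port — exclude.
CIF value = CFR price + insurance = 40397.67 + 78.10 = 40475.77
Ad valorem component: 40475.77 × 22% = 8904.67
Specific component: 302 × 0.97 = 292.94
Import duty = 8904.67 + 292.94 = 9197.61
Buyer bears: insurance 78.10 + brokerage 270.33 + delivery 2189.32 + duty 9197.61 = 11735.36
Landed cost = invoice 40397.67 + 11735.36 = 52133.03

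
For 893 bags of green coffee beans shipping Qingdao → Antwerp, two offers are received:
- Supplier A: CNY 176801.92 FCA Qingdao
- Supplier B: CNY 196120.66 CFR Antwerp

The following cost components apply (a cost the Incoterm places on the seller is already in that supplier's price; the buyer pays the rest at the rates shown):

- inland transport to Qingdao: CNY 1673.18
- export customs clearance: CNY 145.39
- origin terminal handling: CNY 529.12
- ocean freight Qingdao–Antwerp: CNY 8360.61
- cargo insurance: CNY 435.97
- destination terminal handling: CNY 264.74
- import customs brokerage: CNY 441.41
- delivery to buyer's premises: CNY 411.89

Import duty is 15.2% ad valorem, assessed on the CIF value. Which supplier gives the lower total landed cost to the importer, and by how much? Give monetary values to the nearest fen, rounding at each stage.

Supplier A is cheaper by CNY 12014.22

Supplier A (FCA):
CIF value = FCA price + origin terminal + freight + insurance = 176801.92 + 529.12 + 8360.61 + 435.97 = 186127.62
Import duty = 186127.62 × 15.2% = 28291.40
Buyer bears (A): 529.12 + 8360.61 + 435.97 + 264.74 + 441.41 + 411.89 = 10443.74
Landed cost (A) = invoice 176801.92 + 10443.74 + duty 28291.40 = 215537.06
Supplier B (CFR):
CIF value = CFR price + insurance = 196120.66 + 435.97 = 196556.63
Import duty = 196556.63 × 15.2% = 29876.61
Buyer bears (B): 435.97 + 264.74 + 441.41 + 411.89 = 1554.01
Landed cost (B) = invoice 196120.66 + 1554.01 + duty 29876.61 = 227551.28
Difference = |215537.06 − 227551.28| = 12014.22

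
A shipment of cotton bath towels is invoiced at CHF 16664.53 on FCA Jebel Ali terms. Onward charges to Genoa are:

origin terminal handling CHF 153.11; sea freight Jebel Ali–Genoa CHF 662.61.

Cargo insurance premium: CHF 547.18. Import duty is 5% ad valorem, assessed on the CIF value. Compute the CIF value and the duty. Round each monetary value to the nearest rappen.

CIF = FCA price + pre-shipment costs + freight + insurance
CIF = 16664.53 + 153.11 + 662.61 + 547.18 = 18027.43
Import duty = 18027.43 × 5% = 901.37

CIF value: CHF 18027.43; import duty: CHF 901.37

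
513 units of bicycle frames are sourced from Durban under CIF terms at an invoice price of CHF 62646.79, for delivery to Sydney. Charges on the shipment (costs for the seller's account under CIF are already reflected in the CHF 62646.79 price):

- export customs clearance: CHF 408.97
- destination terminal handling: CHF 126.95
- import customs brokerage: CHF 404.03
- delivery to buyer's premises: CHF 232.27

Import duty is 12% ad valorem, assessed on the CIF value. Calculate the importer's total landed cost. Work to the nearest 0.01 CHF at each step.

CIF: the seller pays costs through ocean freight and marine insurance to the destination port.
Already in the invoice (seller's account under CIF): export clearance — exclude.
The CIF price already equals the CIF value: 62646.79
Import duty = 62646.79 × 12% = 7517.61
Buyer bears: destination terminal 126.95 + brokerage 404.03 + delivery 232.27 + duty 7517.61 = 8280.86
Landed cost = invoice 62646.79 + 8280.86 = 70927.65

Total landed cost: CHF 70927.65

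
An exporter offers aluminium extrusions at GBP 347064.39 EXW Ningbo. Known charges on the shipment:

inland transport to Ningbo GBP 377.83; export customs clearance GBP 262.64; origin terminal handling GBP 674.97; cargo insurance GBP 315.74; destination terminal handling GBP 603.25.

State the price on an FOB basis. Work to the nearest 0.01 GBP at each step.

Not relevant to the conversion: destination terminal, insurance — on the buyer under both terms; not part of either seller's price.
From EXW to FOB, the seller additionally bears: inland to port, export clearance, origin terminal.
FOB price = 347064.39 + 377.83 + 262.64 + 674.97 = 348379.83

FOB price: GBP 348379.83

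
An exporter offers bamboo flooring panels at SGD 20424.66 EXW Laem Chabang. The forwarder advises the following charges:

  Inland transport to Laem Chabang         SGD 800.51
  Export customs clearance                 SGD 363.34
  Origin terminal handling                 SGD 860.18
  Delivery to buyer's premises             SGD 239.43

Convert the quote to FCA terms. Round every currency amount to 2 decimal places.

Not relevant to the conversion: delivery, origin terminal — on the buyer under both terms; not part of either seller's price.
From EXW to FCA, the seller additionally bears: inland to port, export clearance.
FCA price = 20424.66 + 800.51 + 363.34 = 21588.51

FCA price: SGD 21588.51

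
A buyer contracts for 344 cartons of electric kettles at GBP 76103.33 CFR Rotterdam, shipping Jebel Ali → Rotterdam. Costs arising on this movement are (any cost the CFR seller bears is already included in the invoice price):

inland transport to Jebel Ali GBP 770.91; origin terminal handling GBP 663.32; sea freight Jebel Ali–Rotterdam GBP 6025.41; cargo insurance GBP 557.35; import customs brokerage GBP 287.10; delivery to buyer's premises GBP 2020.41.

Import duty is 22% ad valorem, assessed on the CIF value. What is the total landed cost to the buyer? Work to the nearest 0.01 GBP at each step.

Total landed cost: GBP 95833.54

CFR: the seller pays costs through ocean freight to the destination port, but not insurance.
Already in the invoice (seller's account under CFR): inland to port, origin terminal, freight — exclude.
CIF value = CFR price + insurance = 76103.33 + 557.35 = 76660.68
Import duty = 76660.68 × 22% = 16865.35
Buyer bears: insurance 557.35 + brokerage 287.10 + delivery 2020.41 + duty 16865.35 = 19730.21
Landed cost = invoice 76103.33 + 19730.21 = 95833.54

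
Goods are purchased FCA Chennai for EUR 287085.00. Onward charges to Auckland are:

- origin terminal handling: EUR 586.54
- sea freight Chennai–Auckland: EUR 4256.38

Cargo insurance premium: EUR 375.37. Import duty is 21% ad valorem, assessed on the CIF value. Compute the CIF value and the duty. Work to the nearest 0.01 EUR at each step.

CIF value: EUR 292303.29; import duty: EUR 61383.69

CIF = FCA price + pre-shipment costs + freight + insurance
CIF = 287085.00 + 586.54 + 4256.38 + 375.37 = 292303.29
Import duty = 292303.29 × 21% = 61383.69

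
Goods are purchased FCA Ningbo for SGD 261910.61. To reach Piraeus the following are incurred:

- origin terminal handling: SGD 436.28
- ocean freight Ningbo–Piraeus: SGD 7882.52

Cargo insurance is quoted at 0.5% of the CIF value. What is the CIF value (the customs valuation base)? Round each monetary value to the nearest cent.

CIF value: SGD 271587.35

Let C be the CIF value. C = FCA price + pre-shipment costs + freight + 0.5% × C
C − 0.5% × C = 261910.61 + 436.28 + 7882.52
0.995 × C = 270229.41
C = 270229.41 / 0.995 = 271587.35
Insurance premium = 0.5% × 271587.35 = 1357.94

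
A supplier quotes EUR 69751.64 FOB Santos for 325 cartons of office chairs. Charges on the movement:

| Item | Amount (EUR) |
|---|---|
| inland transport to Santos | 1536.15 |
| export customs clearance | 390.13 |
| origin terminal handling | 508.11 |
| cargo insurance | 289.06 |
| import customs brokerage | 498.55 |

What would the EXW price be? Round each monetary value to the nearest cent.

Not relevant to the conversion: brokerage, insurance — on the buyer under both terms; not part of either seller's price.
From FOB to EXW, the seller no longer bears: inland to port, export clearance, origin terminal.
EXW price = 69751.64 − 1536.15 − 390.13 − 508.11 = 67317.25

EXW price: EUR 67317.25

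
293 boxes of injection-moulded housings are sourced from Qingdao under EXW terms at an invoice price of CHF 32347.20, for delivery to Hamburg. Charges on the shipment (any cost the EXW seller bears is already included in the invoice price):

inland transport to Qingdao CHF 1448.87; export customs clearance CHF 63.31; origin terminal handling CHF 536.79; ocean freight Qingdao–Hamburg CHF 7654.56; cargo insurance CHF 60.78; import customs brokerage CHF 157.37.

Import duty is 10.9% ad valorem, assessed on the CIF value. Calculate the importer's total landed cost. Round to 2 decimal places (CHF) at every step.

Total landed cost: CHF 46859.03

EXW: the seller makes goods available at their premises; the buyer bears all onward costs.
CIF value = EXW price + inland to port + export clearance + origin terminal + freight + insurance = 32347.20 + 1448.87 + 63.31 + 536.79 + 7654.56 + 60.78 = 42111.51
Import duty = 42111.51 × 10.9% = 4590.15
Buyer bears: inland to port 1448.87 + export clearance 63.31 + origin terminal 536.79 + freight 7654.56 + insurance 60.78 + brokerage 157.37 + duty 4590.15 = 14511.83
Landed cost = invoice 32347.20 + 14511.83 = 46859.03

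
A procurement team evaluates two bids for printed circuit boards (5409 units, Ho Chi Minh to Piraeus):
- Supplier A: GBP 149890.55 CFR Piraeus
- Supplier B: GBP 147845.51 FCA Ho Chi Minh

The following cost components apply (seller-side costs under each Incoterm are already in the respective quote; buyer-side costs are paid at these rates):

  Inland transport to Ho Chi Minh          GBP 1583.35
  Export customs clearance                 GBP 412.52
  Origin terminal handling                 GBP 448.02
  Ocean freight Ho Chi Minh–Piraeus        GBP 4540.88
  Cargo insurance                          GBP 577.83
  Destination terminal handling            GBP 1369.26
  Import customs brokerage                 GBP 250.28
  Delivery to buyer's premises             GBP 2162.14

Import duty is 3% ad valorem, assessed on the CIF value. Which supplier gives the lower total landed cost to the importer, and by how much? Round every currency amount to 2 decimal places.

Supplier A is cheaper by GBP 3032.18

Supplier A (CFR):
CIF value = CFR price + insurance = 149890.55 + 577.83 = 150468.38
Import duty = 150468.38 × 3% = 4514.05
Buyer bears (A): 577.83 + 1369.26 + 250.28 + 2162.14 = 4359.51
Landed cost (A) = invoice 149890.55 + 4359.51 + duty 4514.05 = 158764.11
Supplier B (FCA):
CIF value = FCA price + origin terminal + freight + insurance = 147845.51 + 448.02 + 4540.88 + 577.83 = 153412.24
Import duty = 153412.24 × 3% = 4602.37
Buyer bears (B): 448.02 + 4540.88 + 577.83 + 1369.26 + 250.28 + 2162.14 = 9348.41
Landed cost (B) = invoice 147845.51 + 9348.41 + duty 4602.37 = 161796.29
Difference = |158764.11 − 161796.29| = 3032.18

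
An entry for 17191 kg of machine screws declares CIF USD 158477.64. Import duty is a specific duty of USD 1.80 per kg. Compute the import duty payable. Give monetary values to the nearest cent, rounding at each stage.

Import duty: USD 30943.80

Import duty = 17191 × 1.80 = 30943.80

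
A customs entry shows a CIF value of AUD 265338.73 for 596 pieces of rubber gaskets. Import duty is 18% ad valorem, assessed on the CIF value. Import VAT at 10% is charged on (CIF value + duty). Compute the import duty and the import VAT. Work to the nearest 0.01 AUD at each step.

Import duty: AUD 47760.97; import VAT: AUD 31309.97

Import duty = 265338.73 × 18% = 47760.97
VAT base = CIF + duty = 265338.73 + 47760.97 = 313099.70
Import VAT = 313099.70 × 10% = 31309.97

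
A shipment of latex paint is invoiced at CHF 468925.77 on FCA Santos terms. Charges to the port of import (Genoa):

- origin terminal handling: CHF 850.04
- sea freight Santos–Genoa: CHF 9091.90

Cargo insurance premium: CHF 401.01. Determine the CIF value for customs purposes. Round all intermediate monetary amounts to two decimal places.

CIF value: CHF 479268.72

CIF = FCA price + pre-shipment costs + freight + insurance
CIF = 468925.77 + 850.04 + 9091.90 + 401.01 = 479268.72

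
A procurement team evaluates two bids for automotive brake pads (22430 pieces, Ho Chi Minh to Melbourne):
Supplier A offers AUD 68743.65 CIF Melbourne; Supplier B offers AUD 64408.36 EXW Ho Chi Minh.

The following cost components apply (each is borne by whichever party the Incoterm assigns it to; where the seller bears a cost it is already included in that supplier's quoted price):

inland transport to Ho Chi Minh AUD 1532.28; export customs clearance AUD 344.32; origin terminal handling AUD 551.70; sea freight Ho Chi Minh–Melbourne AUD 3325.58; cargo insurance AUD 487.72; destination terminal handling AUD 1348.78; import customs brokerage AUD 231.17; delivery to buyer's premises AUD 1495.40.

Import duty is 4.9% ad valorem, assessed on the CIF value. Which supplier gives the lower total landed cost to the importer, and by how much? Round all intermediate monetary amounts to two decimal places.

Supplier A is cheaper by AUD 1999.72

Supplier A (CIF):
The CIF price already equals the CIF value: 68743.65
Import duty = 68743.65 × 4.9% = 3368.44
Buyer bears (A): 1348.78 + 231.17 + 1495.40 = 3075.35
Landed cost (A) = invoice 68743.65 + 3075.35 + duty 3368.44 = 75187.44
Supplier B (EXW):
CIF value = EXW price + inland to port + export clearance + origin terminal + freight + insurance = 64408.36 + 1532.28 + 344.32 + 551.70 + 3325.58 + 487.72 = 70649.96
Import duty = 70649.96 × 4.9% = 3461.85
Buyer bears (B): 1532.28 + 344.32 + 551.70 + 3325.58 + 487.72 + 1348.78 + 231.17 + 1495.40 = 9316.95
Landed cost (B) = invoice 64408.36 + 9316.95 + duty 3461.85 = 77187.16
Difference = |75187.44 − 77187.16| = 1999.72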